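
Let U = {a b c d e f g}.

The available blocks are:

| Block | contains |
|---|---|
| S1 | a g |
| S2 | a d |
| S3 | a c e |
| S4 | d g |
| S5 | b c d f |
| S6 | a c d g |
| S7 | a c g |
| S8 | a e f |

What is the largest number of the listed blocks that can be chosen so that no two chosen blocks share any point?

2

S3, S4 are pairwise disjoint (S3={a,c,e}; S4={d,g}).
Every remaining block overlaps one of these, and no 3 of the listed blocks are pairwise disjoint, so 2 is the maximum.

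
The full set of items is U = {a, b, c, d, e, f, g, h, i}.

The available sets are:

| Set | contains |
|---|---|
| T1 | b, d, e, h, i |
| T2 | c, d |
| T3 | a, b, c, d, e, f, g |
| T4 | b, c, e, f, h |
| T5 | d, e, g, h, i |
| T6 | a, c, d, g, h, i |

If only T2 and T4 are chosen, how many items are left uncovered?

Union of T2, T4 = {b, c, d, e, f, h}.
Not covered: a, g, i — 3 items.

3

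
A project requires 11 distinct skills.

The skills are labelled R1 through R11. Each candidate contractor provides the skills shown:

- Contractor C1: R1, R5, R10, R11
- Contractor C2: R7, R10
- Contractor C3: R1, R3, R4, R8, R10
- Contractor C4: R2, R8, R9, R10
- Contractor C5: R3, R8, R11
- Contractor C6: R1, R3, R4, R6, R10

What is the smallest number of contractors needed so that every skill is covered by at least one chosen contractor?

4

C1 and C2 and C4 and C6 together: C1 ∪ C2 ∪ C4 ∪ C6 = {R1, R2, R3, R4, R5, R6, R7, R8, R9, R10, R11} — every skill is covered.
Only C1 contains R5, so C1 is forced; the remaining 7 skills need at least 3 more contractors (each remaining contractor adds at most 3) — so at least 4 contractors are needed, and 4 is optimal.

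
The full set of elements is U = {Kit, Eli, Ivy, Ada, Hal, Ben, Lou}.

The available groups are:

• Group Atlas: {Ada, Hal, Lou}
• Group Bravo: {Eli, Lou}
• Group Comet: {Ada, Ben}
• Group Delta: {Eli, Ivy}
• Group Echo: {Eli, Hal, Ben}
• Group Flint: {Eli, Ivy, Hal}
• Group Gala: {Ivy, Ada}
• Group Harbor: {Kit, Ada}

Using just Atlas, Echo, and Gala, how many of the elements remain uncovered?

1

Union of Atlas, Echo, Gala = {Eli, Ivy, Ada, Hal, Ben, Lou}.
Not covered: Kit — 1 element.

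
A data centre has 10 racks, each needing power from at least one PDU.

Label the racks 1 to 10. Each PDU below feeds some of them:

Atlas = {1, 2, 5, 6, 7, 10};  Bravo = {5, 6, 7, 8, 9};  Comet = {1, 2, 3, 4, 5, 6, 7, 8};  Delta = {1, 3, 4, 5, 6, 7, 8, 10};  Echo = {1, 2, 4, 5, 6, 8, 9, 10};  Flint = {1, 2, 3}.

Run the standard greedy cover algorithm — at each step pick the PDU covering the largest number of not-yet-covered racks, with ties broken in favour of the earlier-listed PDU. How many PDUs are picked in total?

Greedy: pick Comet (covers 8 new) → pick Echo (covers 2 new). Total picks: 2.

2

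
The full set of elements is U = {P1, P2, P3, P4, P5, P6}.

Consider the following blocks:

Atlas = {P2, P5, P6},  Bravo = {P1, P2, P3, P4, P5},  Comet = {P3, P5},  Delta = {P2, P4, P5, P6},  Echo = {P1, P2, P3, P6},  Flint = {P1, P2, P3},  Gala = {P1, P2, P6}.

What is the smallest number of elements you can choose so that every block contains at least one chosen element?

2

Take H = {P1, P5}. Each listed block contains at least one of these, so H is a hitting set of size 2.
The blocks Comet, Gala are pairwise disjoint, so any hitting set needs a separate element for each — at least 2. Hence 2 is optimal.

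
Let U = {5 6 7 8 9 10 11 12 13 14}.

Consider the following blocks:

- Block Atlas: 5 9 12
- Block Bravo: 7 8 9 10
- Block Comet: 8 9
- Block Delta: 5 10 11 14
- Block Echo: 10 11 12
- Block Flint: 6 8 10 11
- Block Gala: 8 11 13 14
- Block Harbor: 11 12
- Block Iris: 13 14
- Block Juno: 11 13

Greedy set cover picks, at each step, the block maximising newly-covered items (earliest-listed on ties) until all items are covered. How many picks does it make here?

Greedy: pick Bravo (covers 4 new) → pick Delta (covers 3 new) → pick Atlas (covers 1 new) → pick Flint (covers 1 new) → pick Gala (covers 1 new). Total picks: 5.
(The true minimum cover uses only 4 blocks, so greedy is not optimal here.)

5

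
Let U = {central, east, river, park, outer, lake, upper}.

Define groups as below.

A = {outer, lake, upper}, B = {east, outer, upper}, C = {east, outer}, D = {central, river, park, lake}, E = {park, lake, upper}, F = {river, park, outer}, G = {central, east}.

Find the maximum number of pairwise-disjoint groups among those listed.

C, D are pairwise disjoint (C={east,outer}; D={central,river,park,lake}).
Every remaining group overlaps one of these, and no 3 of the listed groups are pairwise disjoint, so 2 is the maximum.

2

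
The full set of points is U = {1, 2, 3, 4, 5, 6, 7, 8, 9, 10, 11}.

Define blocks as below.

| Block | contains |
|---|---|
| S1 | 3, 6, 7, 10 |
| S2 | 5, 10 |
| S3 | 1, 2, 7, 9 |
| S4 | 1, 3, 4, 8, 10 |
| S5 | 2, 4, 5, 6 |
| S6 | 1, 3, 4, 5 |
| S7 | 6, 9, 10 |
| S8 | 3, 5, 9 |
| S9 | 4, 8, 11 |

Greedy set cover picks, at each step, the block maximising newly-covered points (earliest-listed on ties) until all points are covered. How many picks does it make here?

Greedy: pick S4 (covers 5 new) → pick S3 (covers 3 new) → pick S5 (covers 2 new) → pick S9 (covers 1 new). Total picks: 4.

4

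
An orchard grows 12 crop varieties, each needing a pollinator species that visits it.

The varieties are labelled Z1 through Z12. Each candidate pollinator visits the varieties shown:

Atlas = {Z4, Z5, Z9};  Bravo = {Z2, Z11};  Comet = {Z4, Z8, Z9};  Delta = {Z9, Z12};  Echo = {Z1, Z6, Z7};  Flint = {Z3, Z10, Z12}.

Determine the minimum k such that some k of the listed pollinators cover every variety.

5

Take {Atlas, Bravo, Comet, Echo, Flint}. Their union is {Z1, Z2, Z3, Z4, Z5, Z6, Z7, Z8, Z9, Z10, Z11, Z12}, which is all 12 varieties.
Only Bravo contains Z2, so Bravo is forced; the remaining 10 varieties need at least 4 more pollinators (each remaining pollinator adds at most 3) — so at least 5 pollinators are needed, and 5 is optimal.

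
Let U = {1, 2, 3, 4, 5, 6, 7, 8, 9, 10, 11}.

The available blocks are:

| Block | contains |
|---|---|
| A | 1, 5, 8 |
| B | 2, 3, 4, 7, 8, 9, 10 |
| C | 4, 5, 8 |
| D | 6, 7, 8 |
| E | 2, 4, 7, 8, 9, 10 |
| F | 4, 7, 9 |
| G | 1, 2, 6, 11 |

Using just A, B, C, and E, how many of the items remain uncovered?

2

Union of A, B, C, E = {1, 2, 3, 4, 5, 7, 8, 9, 10}.
Not covered: 6, 11 — 2 items.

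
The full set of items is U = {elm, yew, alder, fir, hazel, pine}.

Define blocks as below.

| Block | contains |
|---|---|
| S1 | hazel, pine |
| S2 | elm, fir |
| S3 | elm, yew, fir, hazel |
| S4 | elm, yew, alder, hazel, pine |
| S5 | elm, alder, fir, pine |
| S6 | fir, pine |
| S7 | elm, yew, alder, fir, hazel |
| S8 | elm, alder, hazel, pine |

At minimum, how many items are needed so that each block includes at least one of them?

2

H = {elm, pine} meets every block (each contains at least one member of H), and |H| = 2.
The blocks S1, S2 are pairwise disjoint, so any hitting set needs a separate item for each — at least 2. Hence 2 is optimal.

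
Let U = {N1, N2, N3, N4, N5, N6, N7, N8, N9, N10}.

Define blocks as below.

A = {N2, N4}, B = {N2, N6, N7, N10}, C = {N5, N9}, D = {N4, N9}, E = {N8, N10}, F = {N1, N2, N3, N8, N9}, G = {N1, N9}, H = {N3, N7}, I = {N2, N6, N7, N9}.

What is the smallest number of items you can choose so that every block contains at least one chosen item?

Take T = {N4, N7, N9, N10}. Each listed block contains at least one of these, so T is a hitting set of size 4.
The blocks A, C, E, H are pairwise disjoint, so any hitting set needs a separate item for each — at least 4. Hence 4 is optimal.

4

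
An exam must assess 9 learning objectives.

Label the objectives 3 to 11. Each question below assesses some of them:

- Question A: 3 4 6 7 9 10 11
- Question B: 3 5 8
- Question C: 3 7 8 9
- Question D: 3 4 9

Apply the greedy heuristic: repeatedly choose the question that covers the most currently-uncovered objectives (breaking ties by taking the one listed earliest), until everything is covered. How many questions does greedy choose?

Greedy: pick A (covers 7 new) → pick B (covers 2 new). Total picks: 2.

2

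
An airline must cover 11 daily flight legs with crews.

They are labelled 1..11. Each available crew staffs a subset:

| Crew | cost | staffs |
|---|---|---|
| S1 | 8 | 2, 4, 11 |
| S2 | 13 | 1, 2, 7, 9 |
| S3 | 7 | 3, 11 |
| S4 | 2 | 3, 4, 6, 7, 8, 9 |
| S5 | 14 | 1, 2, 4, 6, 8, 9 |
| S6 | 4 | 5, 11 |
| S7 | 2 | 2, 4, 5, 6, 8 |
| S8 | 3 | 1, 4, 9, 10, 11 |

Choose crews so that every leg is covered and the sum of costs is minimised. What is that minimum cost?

7

S4, S7, S8 together cover every leg (S4 ∪ S7 ∪ S8 = {1, 2, 3, 4, 5, 6, 7, 8, 9, 10, 11}); total cost 2 + 2 + 3 = 7.
No covering selection has total cost below 7.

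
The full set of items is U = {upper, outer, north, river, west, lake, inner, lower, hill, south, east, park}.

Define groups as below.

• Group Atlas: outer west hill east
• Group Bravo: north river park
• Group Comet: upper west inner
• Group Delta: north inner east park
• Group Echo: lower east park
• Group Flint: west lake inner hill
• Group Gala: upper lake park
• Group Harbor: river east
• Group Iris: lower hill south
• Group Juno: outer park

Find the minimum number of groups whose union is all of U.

5

Take {Atlas, Bravo, Delta, Gala, Iris}. Their union is {upper, outer, north, river, west, lake, inner, lower, hill, south, east, park}, which is all 12 items.
No 4 of the 10 groups cover everything (all 210 combinations miss at least one item), so 5 is optimal.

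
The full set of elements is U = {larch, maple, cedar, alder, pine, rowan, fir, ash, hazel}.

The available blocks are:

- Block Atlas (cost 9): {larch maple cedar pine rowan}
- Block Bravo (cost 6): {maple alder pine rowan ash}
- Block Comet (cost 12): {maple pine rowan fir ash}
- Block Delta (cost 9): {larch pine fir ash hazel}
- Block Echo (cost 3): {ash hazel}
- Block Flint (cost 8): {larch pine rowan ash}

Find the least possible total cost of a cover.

Atlas, Bravo, Delta together cover every element (Atlas ∪ Bravo ∪ Delta = {larch, maple, cedar, alder, pine, rowan, fir, ash, hazel}); total cost 9 + 6 + 9 = 24.
No covering selection has total cost below 24.

24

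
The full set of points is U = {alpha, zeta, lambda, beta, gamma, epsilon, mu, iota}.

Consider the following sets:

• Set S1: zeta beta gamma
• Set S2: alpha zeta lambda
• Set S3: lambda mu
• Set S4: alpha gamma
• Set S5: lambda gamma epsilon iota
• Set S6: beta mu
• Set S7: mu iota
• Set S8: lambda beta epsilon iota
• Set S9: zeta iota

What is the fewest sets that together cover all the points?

3

S2 and S5 and S6 together: S2 ∪ S5 ∪ S6 = {alpha, zeta, lambda, beta, gamma, epsilon, mu, iota} — every point is covered.
No 2 of the 9 sets cover everything (all 36 combinations miss at least one point), so 3 is optimal.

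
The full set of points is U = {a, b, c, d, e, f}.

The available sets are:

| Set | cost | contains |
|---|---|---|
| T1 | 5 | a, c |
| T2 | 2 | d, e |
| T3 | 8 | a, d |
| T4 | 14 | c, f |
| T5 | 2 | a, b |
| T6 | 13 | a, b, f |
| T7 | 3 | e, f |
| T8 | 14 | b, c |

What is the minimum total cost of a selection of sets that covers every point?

12

T1, T2, T5, T7 together cover every point (T1 ∪ T2 ∪ T5 ∪ T7 = {a, b, c, d, e, f}); total cost 5 + 2 + 2 + 3 = 12.
No covering selection has total cost below 12.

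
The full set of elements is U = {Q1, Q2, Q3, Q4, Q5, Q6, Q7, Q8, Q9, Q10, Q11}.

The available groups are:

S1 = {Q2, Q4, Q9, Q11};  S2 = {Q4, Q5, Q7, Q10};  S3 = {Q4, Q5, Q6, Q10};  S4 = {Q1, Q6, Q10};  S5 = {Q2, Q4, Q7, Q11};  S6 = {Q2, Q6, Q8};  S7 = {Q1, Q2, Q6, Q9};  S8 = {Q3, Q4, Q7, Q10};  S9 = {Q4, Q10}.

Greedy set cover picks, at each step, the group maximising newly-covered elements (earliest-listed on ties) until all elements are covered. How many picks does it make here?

5

Greedy: pick S1 (covers 4 new) → pick S2 (covers 3 new) → pick S4 (covers 2 new) → pick S6 (covers 1 new) → pick S8 (covers 1 new). Total picks: 5.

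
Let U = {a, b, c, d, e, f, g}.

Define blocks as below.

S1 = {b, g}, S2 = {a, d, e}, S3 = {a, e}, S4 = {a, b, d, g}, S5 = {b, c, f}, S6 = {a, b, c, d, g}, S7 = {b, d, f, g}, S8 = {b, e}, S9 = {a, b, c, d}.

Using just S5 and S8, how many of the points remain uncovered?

3

Union of S5, S8 = {b, c, e, f}.
Not covered: a, d, g — 3 points.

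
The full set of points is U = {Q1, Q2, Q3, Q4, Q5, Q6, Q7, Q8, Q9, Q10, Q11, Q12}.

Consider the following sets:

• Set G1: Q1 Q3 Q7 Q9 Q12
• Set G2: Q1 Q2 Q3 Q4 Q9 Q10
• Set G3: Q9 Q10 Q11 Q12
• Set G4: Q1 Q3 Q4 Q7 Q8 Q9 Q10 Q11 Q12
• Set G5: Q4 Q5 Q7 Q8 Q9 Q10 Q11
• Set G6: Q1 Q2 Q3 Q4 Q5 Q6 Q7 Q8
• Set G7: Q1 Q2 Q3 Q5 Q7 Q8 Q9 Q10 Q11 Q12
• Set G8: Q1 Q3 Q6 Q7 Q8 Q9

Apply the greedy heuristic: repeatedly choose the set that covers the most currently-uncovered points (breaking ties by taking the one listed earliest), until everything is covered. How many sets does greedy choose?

Greedy: pick G7 (covers 10 new) → pick G6 (covers 2 new). Total picks: 2.

2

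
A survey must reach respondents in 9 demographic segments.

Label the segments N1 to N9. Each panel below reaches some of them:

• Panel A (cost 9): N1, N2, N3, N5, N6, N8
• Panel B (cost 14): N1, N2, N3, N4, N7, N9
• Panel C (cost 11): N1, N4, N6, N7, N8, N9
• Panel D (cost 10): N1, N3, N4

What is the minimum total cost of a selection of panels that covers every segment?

A, C together cover every segment (A ∪ C = {N1, N2, N3, N4, N5, N6, N7, N8, N9}); total cost 9 + 11 = 20.
No covering selection has total cost below 20.

20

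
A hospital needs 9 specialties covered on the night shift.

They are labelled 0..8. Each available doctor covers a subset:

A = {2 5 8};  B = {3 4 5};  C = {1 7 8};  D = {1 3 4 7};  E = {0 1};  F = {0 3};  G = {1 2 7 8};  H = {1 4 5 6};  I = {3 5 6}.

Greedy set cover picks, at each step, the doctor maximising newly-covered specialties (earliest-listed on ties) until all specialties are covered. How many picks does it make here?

4

Greedy: pick D (covers 4 new) → pick A (covers 3 new) → pick E (covers 1 new) → pick H (covers 1 new). Total picks: 4.
(The true minimum cover uses only 3 doctors, so greedy is not optimal here.)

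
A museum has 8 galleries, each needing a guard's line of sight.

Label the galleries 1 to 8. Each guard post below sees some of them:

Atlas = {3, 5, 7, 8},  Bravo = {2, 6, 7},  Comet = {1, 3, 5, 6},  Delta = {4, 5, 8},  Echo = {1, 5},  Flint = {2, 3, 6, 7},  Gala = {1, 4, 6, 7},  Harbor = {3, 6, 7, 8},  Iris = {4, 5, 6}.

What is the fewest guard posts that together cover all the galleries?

3

Bravo and Comet and Delta together: Bravo ∪ Comet ∪ Delta = {1, 2, 3, 4, 5, 6, 7, 8} — every gallery is covered.
No 2 of the 9 guard posts cover everything (all 36 combinations miss at least one gallery), so 3 is optimal.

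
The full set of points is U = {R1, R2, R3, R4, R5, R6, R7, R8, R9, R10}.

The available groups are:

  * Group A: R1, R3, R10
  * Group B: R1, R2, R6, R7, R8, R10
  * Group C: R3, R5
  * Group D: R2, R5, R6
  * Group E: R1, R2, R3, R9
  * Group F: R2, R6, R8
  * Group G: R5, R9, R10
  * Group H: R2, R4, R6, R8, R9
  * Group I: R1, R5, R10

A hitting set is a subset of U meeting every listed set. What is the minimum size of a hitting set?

3

Take T = {R1, R5, R6}. Each listed group contains at least one of these, so T is a hitting set of size 3.
No choice of 2 points meets every group, so 3 is the minimum.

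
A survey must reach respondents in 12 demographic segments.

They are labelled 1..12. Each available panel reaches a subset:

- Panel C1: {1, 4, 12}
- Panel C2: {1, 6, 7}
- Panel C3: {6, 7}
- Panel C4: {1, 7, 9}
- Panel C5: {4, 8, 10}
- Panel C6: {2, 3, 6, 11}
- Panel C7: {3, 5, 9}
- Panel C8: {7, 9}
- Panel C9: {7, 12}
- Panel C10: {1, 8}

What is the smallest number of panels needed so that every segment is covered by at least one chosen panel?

5

C5 and C6 and C7 and C9 and C10 together: C5 ∪ C6 ∪ C7 ∪ C9 ∪ C10 = {1, 2, 3, 4, 5, 6, 7, 8, 9, 10, 11, 12} — every segment is covered.
No 4 of the 10 panels cover everything (all 210 combinations miss at least one segment), so 5 is optimal.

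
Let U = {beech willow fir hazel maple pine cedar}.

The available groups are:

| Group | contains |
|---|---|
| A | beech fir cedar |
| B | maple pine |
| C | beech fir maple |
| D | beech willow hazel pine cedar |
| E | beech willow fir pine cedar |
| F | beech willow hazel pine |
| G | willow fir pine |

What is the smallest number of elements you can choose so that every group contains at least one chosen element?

H = {fir, pine} meets every group (each contains at least one member of H), and |H| = 2.
The groups A, B are pairwise disjoint, so any hitting set needs a separate element for each — at least 2. Hence 2 is optimal.

2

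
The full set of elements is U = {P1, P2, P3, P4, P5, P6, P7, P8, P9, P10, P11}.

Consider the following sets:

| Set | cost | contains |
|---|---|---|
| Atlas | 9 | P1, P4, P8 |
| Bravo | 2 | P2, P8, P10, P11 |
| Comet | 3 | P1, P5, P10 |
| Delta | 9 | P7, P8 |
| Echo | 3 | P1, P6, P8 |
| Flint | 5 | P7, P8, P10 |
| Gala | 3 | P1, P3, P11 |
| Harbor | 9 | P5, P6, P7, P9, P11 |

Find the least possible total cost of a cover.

23

Atlas, Bravo, Gala, Harbor together cover every element (Atlas ∪ Bravo ∪ Gala ∪ Harbor = {P1, P2, P3, P4, P5, P6, P7, P8, P9, P10, P11}); total cost 9 + 2 + 3 + 9 = 23.
The greedy pick Bravo, Comet, Echo, Gala, Harbor, Atlas costs 29; no covering selection beats 23.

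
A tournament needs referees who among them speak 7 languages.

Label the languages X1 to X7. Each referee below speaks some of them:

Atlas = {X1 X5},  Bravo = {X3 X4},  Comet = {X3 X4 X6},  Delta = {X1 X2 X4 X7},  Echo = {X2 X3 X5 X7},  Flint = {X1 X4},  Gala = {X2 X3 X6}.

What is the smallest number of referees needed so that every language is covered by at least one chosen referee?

Take {Comet, Delta, Echo}. Their union is {X1, X2, X3, X4, X5, X6, X7}, which is all 7 languages.
No 2 of the 7 referees cover everything (all 21 combinations miss at least one language), so 3 is optimal.

3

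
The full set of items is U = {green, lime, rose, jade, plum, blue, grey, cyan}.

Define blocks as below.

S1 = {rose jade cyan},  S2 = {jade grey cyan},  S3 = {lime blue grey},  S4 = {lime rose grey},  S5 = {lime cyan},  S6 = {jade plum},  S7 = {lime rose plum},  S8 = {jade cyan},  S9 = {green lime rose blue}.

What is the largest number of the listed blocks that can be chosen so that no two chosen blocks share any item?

2

S6, S9 are pairwise disjoint (S6={jade,plum}; S9={green,lime,rose,blue}).
Every remaining block overlaps one of these, and no 3 of the listed blocks are pairwise disjoint, so 2 is the maximum.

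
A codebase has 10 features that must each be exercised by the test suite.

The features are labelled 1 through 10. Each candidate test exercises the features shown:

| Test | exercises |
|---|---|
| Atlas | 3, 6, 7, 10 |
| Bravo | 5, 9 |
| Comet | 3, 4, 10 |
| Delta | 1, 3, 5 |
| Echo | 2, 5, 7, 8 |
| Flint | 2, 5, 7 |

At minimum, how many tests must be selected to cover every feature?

Atlas and Bravo and Comet and Delta and Echo together: Atlas ∪ Bravo ∪ Comet ∪ Delta ∪ Echo = {1, 2, 3, 4, 5, 6, 7, 8, 9, 10} — every feature is covered.
No 4 of the 6 tests cover everything (all 15 combinations miss at least one feature), so 5 is optimal.

5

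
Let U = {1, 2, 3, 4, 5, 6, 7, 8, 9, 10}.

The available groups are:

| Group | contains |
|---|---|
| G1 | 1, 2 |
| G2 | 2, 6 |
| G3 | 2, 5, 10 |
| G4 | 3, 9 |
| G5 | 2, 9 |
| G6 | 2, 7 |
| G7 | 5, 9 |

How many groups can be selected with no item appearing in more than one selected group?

2

G1, G4 are pairwise disjoint (G1={1,2}; G4={3,9}).
Every remaining group overlaps one of these, and no 3 of the listed groups are pairwise disjoint, so 2 is the maximum.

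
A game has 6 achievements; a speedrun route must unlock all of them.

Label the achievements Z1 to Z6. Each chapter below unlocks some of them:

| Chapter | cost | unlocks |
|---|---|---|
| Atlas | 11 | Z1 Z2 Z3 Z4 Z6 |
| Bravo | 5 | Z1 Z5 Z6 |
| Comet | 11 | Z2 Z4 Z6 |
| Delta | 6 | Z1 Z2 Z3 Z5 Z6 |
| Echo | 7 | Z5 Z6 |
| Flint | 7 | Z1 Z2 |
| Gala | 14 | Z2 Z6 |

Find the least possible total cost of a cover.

16

Atlas, Bravo together cover every achievement (Atlas ∪ Bravo = {Z1, Z2, Z3, Z4, Z5, Z6}); total cost 11 + 5 = 16.
The greedy pick Delta, Atlas costs 17; no covering selection beats 16.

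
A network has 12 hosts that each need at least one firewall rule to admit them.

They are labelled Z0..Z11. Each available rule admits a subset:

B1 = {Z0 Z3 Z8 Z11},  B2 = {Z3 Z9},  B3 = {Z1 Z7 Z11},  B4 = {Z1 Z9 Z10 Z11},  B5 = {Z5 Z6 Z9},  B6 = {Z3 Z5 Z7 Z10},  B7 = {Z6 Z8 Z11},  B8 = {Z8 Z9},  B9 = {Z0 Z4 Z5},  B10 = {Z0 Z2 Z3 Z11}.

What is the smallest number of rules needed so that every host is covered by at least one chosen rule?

Take {B3, B4, B7, B9, B10}. Their union is {Z0, Z1, Z2, Z3, Z4, Z5, Z6, Z7, Z8, Z9, Z10, Z11}, which is all 12 hosts.
No 4 of the 10 rules cover everything (all 210 combinations miss at least one host), so 5 is optimal.

5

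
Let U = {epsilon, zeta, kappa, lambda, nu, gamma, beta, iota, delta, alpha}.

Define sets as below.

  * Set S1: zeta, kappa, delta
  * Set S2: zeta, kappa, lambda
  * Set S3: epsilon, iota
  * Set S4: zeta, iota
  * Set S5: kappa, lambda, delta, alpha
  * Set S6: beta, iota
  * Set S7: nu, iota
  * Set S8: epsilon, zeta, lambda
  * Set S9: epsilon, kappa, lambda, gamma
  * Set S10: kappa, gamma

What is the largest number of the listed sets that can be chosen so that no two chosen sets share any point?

3

S7, S8, S10 are pairwise disjoint (S7={nu,iota}; S8={epsilon,zeta,lambda}; S10={kappa,gamma}).
Every remaining set overlaps one of these, and no 4 of the listed sets are pairwise disjoint, so 3 is the maximum.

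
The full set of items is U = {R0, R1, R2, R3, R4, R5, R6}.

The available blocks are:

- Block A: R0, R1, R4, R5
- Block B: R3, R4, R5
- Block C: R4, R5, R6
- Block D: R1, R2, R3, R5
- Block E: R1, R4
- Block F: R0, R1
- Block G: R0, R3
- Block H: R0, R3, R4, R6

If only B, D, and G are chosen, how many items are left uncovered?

1

Union of B, D, G = {R0, R1, R2, R3, R4, R5}.
Not covered: R6 — 1 item.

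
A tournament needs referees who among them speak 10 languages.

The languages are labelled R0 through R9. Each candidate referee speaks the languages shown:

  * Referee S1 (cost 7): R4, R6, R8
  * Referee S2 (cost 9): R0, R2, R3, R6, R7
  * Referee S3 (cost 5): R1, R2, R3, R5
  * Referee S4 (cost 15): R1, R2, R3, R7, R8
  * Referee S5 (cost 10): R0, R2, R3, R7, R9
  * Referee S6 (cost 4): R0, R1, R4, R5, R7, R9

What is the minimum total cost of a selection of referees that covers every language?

16

S1, S3, S6 together cover every language (S1 ∪ S3 ∪ S6 = {R0, R1, R2, R3, R4, R5, R6, R7, R8, R9}); total cost 7 + 5 + 4 = 16.
No covering selection has total cost below 16.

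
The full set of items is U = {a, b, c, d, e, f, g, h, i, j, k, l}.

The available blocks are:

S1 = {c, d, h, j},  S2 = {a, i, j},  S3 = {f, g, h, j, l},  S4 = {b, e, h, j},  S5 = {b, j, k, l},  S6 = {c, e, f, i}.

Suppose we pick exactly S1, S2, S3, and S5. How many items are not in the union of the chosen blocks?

Union of S1, S2, S3, S5 = {a, b, c, d, f, g, h, i, j, k, l}.
Not covered: e — 1 item.

1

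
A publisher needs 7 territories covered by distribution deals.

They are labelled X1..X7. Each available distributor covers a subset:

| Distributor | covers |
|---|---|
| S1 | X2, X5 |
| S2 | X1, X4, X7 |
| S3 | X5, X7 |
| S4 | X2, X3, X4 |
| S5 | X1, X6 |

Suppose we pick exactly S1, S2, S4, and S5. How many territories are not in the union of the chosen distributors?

Union of S1, S2, S4, S5 = {X1, X2, X3, X4, X5, X6, X7} — that's every territory, so 0 are uncovered.

0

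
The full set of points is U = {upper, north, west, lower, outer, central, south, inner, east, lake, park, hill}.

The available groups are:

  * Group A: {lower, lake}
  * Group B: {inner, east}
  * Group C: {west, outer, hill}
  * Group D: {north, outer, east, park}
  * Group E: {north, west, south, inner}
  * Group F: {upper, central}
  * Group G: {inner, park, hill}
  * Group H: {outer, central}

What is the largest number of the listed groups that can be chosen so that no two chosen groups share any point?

4

A, B, C, F are pairwise disjoint (A={lower,lake}; B={inner,east}; C={west,outer,hill}; F={upper,central}).
Every remaining group overlaps one of these, and no 5 of the listed groups are pairwise disjoint, so 4 is the maximum.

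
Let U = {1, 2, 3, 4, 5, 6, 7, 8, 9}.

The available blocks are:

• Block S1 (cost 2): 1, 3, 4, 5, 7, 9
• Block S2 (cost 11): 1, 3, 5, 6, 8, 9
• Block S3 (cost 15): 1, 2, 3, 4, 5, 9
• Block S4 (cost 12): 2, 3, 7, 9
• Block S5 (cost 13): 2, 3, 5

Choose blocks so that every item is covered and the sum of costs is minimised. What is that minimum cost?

25

S1, S2, S4 together cover every item (S1 ∪ S2 ∪ S4 = {1, 2, 3, 4, 5, 6, 7, 8, 9}); total cost 2 + 11 + 12 = 25.
No covering selection has total cost below 25.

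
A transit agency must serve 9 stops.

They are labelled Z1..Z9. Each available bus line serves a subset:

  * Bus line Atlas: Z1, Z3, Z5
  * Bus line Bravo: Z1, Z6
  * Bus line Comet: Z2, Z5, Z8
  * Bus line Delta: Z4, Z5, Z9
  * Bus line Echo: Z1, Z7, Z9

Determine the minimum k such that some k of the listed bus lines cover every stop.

Atlas and Bravo and Comet and Delta and Echo together: Atlas ∪ Bravo ∪ Comet ∪ Delta ∪ Echo = {Z1, Z2, Z3, Z4, Z5, Z6, Z7, Z8, Z9} — every stop is covered.
No 4 of the 5 bus lines cover everything (all 5 combinations miss at least one stop), so 5 is optimal.

5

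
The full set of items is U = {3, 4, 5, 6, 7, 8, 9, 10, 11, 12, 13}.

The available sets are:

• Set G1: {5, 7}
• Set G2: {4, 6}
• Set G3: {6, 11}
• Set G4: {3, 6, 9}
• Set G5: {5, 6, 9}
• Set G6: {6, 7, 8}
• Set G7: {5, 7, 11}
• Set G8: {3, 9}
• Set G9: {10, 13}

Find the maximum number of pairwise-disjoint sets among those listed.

4

G1, G2, G8, G9 are pairwise disjoint (G1={5,7}; G2={4,6}; G8={3,9}; G9={10,13}).
Every remaining set overlaps one of these, and no 5 of the listed sets are pairwise disjoint, so 4 is the maximum.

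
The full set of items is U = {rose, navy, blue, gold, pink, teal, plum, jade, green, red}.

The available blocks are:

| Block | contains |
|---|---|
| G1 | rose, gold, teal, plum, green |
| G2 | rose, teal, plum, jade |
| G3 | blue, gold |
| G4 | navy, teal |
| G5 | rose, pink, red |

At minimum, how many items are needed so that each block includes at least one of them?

Take H = {gold, teal, red}. Each listed block contains at least one of these, so H is a hitting set of size 3.
The blocks G3, G4, G5 are pairwise disjoint, so any hitting set needs a separate item for each — at least 3. Hence 3 is optimal.

3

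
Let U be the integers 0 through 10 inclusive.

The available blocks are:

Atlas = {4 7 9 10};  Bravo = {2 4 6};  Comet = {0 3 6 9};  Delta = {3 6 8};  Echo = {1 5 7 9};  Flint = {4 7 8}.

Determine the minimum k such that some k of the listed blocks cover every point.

5

Atlas, Bravo, Comet, Echo, and Flint cover everything between them: the union {0, 1, 2, 3, 4, 5, 6, 7, 8, 9, 10} is all of U.
No 4 of the 6 blocks cover everything (all 15 combinations miss at least one point), so 5 is optimal.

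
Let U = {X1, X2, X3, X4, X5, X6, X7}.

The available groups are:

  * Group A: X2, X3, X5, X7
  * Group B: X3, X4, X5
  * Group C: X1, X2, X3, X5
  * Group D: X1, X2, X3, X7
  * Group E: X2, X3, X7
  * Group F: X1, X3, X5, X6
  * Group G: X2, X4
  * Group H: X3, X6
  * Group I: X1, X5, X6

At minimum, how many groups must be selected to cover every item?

3

Take {A, G, I}. Their union is {X1, X2, X3, X4, X5, X6, X7}, which is all 7 items.
No 2 of the 9 groups cover everything (all 36 combinations miss at least one item), so 3 is optimal.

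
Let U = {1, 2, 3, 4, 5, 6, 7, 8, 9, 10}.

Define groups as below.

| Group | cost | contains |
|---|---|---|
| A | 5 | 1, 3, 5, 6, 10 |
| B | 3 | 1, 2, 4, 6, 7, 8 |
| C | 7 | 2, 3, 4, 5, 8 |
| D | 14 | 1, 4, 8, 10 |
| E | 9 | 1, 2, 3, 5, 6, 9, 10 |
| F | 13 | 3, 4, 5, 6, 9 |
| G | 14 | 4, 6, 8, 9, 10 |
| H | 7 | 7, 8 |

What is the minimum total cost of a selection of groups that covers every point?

B, E together cover every point (B ∪ E = {1, 2, 3, 4, 5, 6, 7, 8, 9, 10}); total cost 3 + 9 = 12.
The greedy pick B, A, E costs 17; no covering selection beats 12.

12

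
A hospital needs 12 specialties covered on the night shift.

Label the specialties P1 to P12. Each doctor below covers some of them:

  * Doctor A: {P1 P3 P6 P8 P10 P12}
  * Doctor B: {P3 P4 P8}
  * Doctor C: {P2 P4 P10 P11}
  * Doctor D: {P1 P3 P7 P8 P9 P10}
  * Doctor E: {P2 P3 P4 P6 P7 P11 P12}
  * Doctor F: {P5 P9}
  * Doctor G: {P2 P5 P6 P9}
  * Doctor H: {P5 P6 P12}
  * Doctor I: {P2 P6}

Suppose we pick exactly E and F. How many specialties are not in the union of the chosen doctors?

3

Union of E, F = {P2, P3, P4, P5, P6, P7, P9, P11, P12}.
Not covered: P1, P8, P10 — 3 specialties.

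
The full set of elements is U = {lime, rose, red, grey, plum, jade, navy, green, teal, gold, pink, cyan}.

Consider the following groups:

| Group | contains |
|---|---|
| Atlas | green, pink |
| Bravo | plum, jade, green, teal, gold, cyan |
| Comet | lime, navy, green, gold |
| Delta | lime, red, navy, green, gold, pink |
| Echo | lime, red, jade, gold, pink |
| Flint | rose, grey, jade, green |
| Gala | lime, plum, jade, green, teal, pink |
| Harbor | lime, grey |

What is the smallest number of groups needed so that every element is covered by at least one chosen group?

Bravo, Delta, and Flint cover everything between them: the union {lime, rose, red, grey, plum, jade, navy, green, teal, gold, pink, cyan} is all of U.
Only Flint contains rose, so Flint is forced; the remaining 8 elements need at least 2 more groups (each remaining group adds at most 5) — so at least 3 groups are needed, and 3 is optimal.

3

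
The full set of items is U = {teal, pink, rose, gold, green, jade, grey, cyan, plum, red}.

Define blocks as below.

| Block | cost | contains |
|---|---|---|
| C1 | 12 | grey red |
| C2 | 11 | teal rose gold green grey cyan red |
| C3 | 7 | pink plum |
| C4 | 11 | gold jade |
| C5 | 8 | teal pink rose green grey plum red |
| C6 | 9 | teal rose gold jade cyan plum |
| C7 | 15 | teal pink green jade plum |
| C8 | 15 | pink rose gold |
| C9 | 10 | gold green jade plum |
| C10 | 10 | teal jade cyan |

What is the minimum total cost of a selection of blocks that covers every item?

17

C5, C6 together cover every item (C5 ∪ C6 = {teal, pink, rose, gold, green, jade, grey, cyan, plum, red}); total cost 8 + 9 = 17.
No covering selection has total cost below 17.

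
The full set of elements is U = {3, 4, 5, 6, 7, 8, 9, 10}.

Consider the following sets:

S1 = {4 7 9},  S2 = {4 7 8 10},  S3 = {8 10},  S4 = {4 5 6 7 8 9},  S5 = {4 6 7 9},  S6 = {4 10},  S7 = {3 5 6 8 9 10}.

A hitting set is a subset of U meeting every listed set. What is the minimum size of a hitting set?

Take H = {4, 8}. Each listed set contains at least one of these, so H is a hitting set of size 2.
The sets S1, S3 are pairwise disjoint, so any hitting set needs a separate element for each — at least 2. Hence 2 is optimal.

2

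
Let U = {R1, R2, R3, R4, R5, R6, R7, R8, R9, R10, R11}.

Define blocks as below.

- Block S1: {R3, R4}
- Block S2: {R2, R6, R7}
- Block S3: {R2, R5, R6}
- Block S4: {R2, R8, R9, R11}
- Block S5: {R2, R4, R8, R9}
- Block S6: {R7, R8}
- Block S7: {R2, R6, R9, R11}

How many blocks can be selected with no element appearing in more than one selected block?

S1, S6, S7 are pairwise disjoint (S1={R3,R4}; S6={R7,R8}; S7={R2,R6,R9,R11}).
Every remaining block overlaps one of these, and no 4 of the listed blocks are pairwise disjoint, so 3 is the maximum.

3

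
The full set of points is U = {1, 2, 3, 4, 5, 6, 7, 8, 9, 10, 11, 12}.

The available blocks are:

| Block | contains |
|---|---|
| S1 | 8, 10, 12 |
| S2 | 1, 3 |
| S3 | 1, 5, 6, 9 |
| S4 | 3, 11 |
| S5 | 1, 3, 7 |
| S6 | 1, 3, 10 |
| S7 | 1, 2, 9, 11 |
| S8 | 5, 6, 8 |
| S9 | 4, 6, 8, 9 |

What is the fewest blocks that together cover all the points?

5

Take {S1, S5, S7, S8, S9}. Their union is {1, 2, 3, 4, 5, 6, 7, 8, 9, 10, 11, 12}, which is all 12 points.
No 4 of the 9 blocks cover everything (all 126 combinations miss at least one point), so 5 is optimal.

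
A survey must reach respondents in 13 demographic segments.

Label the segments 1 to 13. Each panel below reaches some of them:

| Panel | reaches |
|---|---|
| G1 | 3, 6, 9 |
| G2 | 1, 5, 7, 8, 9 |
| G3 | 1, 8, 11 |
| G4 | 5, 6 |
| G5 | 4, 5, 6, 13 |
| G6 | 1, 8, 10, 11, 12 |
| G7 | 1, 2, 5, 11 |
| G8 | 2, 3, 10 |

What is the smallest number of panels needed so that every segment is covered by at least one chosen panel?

Take {G2, G5, G6, G8}. Their union is {1, 2, 3, 4, 5, 6, 7, 8, 9, 10, 11, 12, 13}, which is all 13 segments.
Only G2 contains 7, so G2 is forced; the remaining 8 segments need at least 3 more panels (each remaining panel adds at most 3) — so at least 4 panels are needed, and 4 is optimal.

4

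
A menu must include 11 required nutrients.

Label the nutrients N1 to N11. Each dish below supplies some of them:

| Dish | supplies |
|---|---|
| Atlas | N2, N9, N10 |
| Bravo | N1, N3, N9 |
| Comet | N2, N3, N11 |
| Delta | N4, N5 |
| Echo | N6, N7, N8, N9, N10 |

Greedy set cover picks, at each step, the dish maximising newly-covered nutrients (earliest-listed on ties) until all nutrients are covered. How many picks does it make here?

Greedy: pick Echo (covers 5 new) → pick Comet (covers 3 new) → pick Delta (covers 2 new) → pick Bravo (covers 1 new). Total picks: 4.

4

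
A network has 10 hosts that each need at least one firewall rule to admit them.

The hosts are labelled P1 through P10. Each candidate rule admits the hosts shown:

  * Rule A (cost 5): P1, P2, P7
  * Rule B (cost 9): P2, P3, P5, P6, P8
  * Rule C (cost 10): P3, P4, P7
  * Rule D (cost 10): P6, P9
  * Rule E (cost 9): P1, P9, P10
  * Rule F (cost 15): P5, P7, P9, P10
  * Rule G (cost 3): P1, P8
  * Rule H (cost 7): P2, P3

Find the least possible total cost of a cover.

B, C, E together cover every host (B ∪ C ∪ E = {P1, P2, P3, P4, P5, P6, P7, P8, P9, P10}); total cost 9 + 10 + 9 = 28.
The greedy pick G, B, E, A, C costs 36; no covering selection beats 28.

28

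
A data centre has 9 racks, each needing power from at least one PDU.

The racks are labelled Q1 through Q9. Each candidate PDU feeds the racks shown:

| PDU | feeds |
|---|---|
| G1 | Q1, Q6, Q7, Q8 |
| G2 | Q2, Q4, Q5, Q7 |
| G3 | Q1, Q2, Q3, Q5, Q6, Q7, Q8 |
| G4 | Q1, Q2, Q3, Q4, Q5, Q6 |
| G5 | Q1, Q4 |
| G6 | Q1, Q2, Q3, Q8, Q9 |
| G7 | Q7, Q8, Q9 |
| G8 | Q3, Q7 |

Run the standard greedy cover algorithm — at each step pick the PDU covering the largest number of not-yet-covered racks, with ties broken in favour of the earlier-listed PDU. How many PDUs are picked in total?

Greedy: pick G3 (covers 7 new) → pick G2 (covers 1 new) → pick G6 (covers 1 new). Total picks: 3.
(The true minimum cover uses only 2 PDUs, so greedy is not optimal here.)

3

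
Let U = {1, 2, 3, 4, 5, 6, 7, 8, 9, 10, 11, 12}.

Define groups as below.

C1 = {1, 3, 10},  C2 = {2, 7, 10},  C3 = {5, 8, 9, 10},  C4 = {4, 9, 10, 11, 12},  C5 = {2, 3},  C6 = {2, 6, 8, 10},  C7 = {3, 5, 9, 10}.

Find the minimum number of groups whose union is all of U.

Take {C1, C2, C3, C4, C6}. Their union is {1, 2, 3, 4, 5, 6, 7, 8, 9, 10, 11, 12}, which is all 12 items.
No 4 of the 7 groups cover everything (all 35 combinations miss at least one item), so 5 is optimal.

5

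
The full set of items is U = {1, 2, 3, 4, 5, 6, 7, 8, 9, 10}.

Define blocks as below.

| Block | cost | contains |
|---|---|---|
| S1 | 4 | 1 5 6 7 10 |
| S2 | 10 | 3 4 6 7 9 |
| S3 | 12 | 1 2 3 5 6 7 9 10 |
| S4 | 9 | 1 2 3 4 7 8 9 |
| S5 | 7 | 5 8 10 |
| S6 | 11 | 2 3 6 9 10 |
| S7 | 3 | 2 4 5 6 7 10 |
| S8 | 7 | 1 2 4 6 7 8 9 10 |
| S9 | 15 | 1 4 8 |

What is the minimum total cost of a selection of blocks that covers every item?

S4, S7 together cover every item (S4 ∪ S7 = {1, 2, 3, 4, 5, 6, 7, 8, 9, 10}); total cost 9 + 3 = 12.
No covering selection has total cost below 12.

12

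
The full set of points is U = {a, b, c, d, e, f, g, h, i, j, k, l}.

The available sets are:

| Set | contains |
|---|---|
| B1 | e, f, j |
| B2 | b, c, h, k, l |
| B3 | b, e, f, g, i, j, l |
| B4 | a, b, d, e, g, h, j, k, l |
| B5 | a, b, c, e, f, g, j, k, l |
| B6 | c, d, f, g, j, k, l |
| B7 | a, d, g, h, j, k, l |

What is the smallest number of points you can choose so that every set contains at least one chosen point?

The 2 points {f, h} hit every set.
The sets B1, B2 are pairwise disjoint, so any hitting set needs a separate point for each — at least 2. Hence 2 is optimal.

2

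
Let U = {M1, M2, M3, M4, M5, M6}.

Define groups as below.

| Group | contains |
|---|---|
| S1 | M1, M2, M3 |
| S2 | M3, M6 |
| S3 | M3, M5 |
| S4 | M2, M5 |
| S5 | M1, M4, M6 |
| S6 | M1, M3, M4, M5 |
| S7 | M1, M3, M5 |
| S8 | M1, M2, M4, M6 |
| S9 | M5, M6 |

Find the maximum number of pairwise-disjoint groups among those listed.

2

S3, S8 are pairwise disjoint (S3={M3,M5}; S8={M1,M2,M4,M6}).
Every remaining group overlaps one of these, and no 3 of the listed groups are pairwise disjoint, so 2 is the maximum.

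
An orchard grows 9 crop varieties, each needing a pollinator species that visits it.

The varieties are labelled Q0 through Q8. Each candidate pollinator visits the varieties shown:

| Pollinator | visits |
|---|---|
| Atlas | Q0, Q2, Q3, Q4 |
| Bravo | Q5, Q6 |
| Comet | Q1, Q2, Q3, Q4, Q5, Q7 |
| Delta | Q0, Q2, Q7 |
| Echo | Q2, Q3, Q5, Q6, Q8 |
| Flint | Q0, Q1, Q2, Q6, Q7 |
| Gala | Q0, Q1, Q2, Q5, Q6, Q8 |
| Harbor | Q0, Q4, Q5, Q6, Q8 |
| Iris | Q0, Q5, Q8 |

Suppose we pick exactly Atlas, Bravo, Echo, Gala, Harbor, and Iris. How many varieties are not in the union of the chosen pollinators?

1

Union of Atlas, Bravo, Echo, Gala, Harbor, Iris = {Q0, Q1, Q2, Q3, Q4, Q5, Q6, Q8}.
Not covered: Q7 — 1 variety.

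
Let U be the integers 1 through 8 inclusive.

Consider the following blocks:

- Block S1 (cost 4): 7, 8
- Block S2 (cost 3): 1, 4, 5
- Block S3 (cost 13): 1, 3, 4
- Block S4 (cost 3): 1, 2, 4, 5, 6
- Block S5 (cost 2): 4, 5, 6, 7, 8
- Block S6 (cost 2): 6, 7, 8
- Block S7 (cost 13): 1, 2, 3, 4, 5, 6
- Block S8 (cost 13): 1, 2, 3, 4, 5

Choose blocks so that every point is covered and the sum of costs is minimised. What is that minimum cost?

S5, S8 together cover every point (S5 ∪ S8 = {1, 2, 3, 4, 5, 6, 7, 8}); total cost 2 + 13 = 15.
The greedy pick S5, S4, S3 costs 18; no covering selection beats 15.

15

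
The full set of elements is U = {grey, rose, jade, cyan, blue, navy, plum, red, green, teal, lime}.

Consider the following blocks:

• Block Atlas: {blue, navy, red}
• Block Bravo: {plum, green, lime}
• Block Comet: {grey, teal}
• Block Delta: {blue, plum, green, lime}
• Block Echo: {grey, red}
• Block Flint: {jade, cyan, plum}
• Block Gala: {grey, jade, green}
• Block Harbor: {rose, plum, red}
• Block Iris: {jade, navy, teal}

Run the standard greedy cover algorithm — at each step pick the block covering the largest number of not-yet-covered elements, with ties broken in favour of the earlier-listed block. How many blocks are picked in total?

Greedy: pick Delta (covers 4 new) → pick Iris (covers 3 new) → pick Echo (covers 2 new) → pick Flint (covers 1 new) → pick Harbor (covers 1 new). Total picks: 5.

5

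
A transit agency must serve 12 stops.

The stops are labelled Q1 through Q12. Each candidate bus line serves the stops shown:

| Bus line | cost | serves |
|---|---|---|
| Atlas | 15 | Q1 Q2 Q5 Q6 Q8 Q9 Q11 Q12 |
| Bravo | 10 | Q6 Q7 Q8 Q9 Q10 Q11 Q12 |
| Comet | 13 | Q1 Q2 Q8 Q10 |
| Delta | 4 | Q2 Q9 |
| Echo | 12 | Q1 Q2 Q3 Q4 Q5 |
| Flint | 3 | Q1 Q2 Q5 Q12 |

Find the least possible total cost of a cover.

22

Bravo, Echo together cover every stop (Bravo ∪ Echo = {Q1, Q2, Q3, Q4, Q5, Q6, Q7, Q8, Q9, Q10, Q11, Q12}); total cost 10 + 12 = 22.
The greedy pick Flint, Bravo, Echo costs 25; no covering selection beats 22.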